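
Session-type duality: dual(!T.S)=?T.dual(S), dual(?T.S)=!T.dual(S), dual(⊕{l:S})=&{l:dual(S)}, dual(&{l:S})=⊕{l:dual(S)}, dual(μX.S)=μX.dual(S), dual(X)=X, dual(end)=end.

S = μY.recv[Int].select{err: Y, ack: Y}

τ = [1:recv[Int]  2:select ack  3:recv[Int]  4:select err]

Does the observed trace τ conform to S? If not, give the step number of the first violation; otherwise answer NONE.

[1] recv[Int]  ✓  residual = select{err: μY.…, ack: μY.…}
[2] select ack  ✓  residual = μY.…
[3] recv[Int]  ✓  residual = select{err: μY.…, ack: μY.…}
[4] select err  ✓  residual = μY.…
trace exhausted — no violation

NONE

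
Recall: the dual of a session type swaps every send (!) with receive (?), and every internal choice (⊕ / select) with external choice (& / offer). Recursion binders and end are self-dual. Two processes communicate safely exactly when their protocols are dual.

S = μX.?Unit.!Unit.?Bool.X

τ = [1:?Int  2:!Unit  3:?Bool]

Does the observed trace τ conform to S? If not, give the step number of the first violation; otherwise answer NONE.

1

@1 got ?Int, protocol expects ?Unit  ✗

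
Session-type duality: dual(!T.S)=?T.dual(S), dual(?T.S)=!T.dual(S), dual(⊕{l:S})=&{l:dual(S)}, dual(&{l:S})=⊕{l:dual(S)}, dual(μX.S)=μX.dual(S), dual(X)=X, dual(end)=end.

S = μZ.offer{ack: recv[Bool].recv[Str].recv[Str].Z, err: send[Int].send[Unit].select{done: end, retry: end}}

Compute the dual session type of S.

μZ.select{ack: send[Bool].send[Str].send[Str].Z, err: recv[Int].recv[Unit].offer{done: end, retry: end}}

μZ = μZ  (rec unchanged)
  offer{ack,err} = select{ack,err}  (offer→select)
    • ack:
      recv[Bool] = send[Bool]
        recv[Str] = send[Str]
          recv[Str] = send[Str]
            dual(Z) = Z
    • err:
      send[Int] = recv[Int]
        send[Unit] = recv[Unit]
          select{done,retry} = offer{done,retry}  (select→offer)
            • done:
              dual(end) = end
            • retry:
              dual(end) = end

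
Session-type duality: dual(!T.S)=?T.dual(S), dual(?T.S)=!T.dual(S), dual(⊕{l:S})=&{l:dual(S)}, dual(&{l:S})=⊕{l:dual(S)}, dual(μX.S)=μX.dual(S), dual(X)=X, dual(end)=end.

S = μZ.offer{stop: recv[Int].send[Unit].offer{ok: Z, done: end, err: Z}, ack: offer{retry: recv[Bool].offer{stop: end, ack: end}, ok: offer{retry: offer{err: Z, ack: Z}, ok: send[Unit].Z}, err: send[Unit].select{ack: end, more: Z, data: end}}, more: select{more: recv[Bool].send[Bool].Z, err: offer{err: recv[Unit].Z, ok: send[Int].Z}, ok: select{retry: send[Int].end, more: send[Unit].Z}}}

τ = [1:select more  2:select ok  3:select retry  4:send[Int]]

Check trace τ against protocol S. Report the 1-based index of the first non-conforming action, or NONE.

1

step 1: got select more, protocol expects offer stop or offer ack or offer more  ✗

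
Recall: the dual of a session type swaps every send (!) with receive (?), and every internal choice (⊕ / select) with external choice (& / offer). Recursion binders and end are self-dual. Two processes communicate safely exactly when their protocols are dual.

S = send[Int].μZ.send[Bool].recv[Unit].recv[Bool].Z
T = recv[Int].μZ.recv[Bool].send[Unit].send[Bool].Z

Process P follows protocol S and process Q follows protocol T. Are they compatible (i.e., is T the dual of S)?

send[Int] vs recv[Int]  match
  μZ vs μZ  match (binder kept)
    send[Bool] vs recv[Bool]  match
      recv[Unit] vs send[Unit]  match
        recv[Bool] vs send[Bool]  match
          Z vs Z  match

YES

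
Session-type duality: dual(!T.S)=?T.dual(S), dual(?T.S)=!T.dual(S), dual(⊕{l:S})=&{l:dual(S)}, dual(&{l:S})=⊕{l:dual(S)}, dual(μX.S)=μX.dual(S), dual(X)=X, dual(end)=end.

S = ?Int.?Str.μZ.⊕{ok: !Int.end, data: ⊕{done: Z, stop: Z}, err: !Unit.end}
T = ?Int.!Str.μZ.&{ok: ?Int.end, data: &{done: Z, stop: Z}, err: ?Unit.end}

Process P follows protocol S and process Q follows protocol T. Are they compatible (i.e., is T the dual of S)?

?Int vs ?Int  ✗ same direction on both sides — not dual

NO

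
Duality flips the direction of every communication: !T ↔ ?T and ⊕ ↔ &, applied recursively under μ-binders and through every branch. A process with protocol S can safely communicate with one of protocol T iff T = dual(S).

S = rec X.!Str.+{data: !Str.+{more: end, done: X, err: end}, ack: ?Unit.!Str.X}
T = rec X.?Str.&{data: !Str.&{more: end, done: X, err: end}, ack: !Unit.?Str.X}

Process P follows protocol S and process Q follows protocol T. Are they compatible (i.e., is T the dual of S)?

rec X vs rec X  ok (rec unchanged)
  !Str vs ?Str  ok
    +{data,ack} vs &{data,ack}  ok labels match
      case data:
        !Str vs !Str  ✗ same direction on both sides — not dual

NO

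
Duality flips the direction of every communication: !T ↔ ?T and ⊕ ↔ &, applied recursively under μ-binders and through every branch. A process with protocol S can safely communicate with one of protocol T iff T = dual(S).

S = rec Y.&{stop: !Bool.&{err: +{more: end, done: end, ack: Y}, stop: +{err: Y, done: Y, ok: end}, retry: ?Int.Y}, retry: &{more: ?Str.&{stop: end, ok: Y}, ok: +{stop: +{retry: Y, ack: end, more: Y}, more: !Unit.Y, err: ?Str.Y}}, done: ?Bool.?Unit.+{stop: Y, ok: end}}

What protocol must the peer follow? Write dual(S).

rec Y.+{stop: ?Bool.+{err: &{more: end, done: end, ack: Y}, stop: &{err: Y, done: Y, ok: end}, retry: !Int.Y}, retry: +{more: !Str.+{stop: end, ok: Y}, ok: &{stop: &{retry: Y, ack: end, more: Y}, more: ?Unit.Y, err: !Str.Y}}, done: !Bool.!Unit.&{stop: Y, ok: end}}

rec Y = rec Y  (binder kept)
  &{stop,retry,done} = +{stop,retry,done}  (external→internal)
    • stop:
      !Bool = ?Bool
        &{err,stop,retry} = +{err,stop,retry}  (external→internal)
          • err:
            +{more,done,ack} = &{more,done,ack}  (⊕→&)
              • more:
                end ↦ end
              • done:
                end ↦ end
              • ack:
                Y ↦ Y
          • stop:
            +{err,done,ok} = &{err,done,ok}  (⊕→&)
              • err:
                Y ↦ Y
              • done:
                Y ↦ Y
              • ok:
                end ↦ end
          • retry:
            ?Int = !Int
              Y ↦ Y
    • retry:
      &{more,ok} = +{more,ok}  (external→internal)
        • more:
          ?Str = !Str
            &{stop,ok} = +{stop,ok}  (external→internal)
              • stop:
                end ↦ end
              • ok:
                Y ↦ Y
        • ok:
          +{stop,more,err} = &{stop,more,err}  (⊕→&)
            • stop:
              +{retry,ack,more} = &{retry,ack,more}  (⊕→&)
                • retry:
                  Y ↦ Y
                • ack:
                  end ↦ end
                • more:
                  Y ↦ Y
            • more:
              !Unit = ?Unit
                Y ↦ Y
            • err:
              ?Str = !Str
                Y ↦ Y
    • done:
      ?Bool = !Bool
        ?Unit = !Unit
          +{stop,ok} = &{stop,ok}  (⊕→&)
            • stop:
              Y ↦ Y
            • ok:
              end ↦ end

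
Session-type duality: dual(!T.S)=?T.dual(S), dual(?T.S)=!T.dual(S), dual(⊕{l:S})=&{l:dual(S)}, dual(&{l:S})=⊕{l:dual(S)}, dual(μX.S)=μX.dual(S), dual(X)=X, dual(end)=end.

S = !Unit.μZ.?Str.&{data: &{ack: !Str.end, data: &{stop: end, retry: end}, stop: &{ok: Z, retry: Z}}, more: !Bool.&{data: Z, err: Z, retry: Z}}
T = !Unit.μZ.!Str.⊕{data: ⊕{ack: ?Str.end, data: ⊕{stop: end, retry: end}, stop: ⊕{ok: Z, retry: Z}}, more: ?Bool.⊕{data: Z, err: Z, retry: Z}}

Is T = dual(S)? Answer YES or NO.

NO

!Unit ‖ !Unit  ✗ same direction on both sides — not dual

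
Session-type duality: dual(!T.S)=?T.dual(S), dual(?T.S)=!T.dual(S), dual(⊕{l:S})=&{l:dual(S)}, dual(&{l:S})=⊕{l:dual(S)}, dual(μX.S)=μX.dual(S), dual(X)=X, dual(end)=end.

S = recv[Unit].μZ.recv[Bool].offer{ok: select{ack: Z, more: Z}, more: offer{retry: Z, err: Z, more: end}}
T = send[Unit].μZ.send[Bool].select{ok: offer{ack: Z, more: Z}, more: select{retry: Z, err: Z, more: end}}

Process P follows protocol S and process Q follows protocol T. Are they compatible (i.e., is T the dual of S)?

recv[Unit] vs send[Unit]  ok
  μZ vs μZ  ok (rec unchanged)
    recv[Bool] vs send[Bool]  ok
      offer{ok,more} vs select{ok,more}  ok same labels
        case ok:
          select{ack,more} vs offer{ack,more}  ok same labels
            case ack:
              Z vs Z  ok
            case more:
              Z vs Z  ok
        case more:
          offer{retry,err,more} vs select{retry,err,more}  ok same labels
            case retry:
              Z vs Z  ok
            case err:
              Z vs Z  ok
            case more:
              end vs end  ok

YES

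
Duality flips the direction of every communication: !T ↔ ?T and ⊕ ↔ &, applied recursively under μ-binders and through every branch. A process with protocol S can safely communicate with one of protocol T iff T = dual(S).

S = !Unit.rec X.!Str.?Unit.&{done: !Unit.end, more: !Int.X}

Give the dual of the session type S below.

?Unit.rec X.?Str.!Unit.+{done: ?Unit.end, more: ?Int.X}

!Unit → ?Unit
  rec X → rec X  (rec unchanged)
    !Str → ?Str
      ?Unit → !Unit
        &{done,more} → +{done,more}  (offer→select)
          • done:
            !Unit → ?Unit
              dual(end) = end
          • more:
            !Int → ?Int
              dual(X) = X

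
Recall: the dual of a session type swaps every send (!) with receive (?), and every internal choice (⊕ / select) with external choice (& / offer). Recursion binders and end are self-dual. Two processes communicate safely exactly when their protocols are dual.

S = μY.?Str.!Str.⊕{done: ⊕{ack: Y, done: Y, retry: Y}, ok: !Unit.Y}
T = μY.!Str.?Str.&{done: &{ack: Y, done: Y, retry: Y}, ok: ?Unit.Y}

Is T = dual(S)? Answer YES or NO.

YES

μY | μY  ✓ (μ self-dual)
  ?Str | !Str  ✓
    !Str | ?Str  ✓
      ⊕{done,ok} | &{done,ok}  ✓ labels match
        [done]
          ⊕{ack,done,retry} | &{ack,done,retry}  ✓ labels match
            [ack]
              Y | Y  ✓
            [done]
              Y | Y  ✓
            [retry]
              Y | Y  ✓
        [ok]
          !Unit | ?Unit  ✓
            Y | Y  ✓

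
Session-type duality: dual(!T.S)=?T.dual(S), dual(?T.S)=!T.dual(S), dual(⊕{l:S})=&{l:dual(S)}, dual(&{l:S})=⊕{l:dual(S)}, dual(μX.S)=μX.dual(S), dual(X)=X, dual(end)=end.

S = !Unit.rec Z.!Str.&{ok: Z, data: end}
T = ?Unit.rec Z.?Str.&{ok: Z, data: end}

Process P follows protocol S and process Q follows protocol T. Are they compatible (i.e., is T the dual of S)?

NO

!Unit ‖ ?Unit  ✓
  rec Z ‖ rec Z  ✓ (μ self-dual)
    !Str ‖ ?Str  ✓
      &{ok,data} ‖ &{ok,data}  ✗ choice polarity not flipped — not dual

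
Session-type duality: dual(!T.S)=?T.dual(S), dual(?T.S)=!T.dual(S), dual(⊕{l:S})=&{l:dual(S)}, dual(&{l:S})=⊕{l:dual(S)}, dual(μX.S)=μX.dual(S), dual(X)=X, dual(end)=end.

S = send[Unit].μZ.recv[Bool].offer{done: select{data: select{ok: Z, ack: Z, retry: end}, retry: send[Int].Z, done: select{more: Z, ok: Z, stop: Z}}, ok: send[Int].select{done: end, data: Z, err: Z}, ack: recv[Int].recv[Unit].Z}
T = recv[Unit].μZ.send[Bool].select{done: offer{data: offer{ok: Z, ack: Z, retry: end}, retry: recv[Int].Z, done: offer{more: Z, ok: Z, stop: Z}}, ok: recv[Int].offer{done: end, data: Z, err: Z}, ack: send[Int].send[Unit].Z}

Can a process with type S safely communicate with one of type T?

YES

send[Unit] ‖ recv[Unit]  match
  μZ ‖ μZ  match (μ self-dual)
    recv[Bool] ‖ send[Bool]  match
      offer{done,ok,ack} ‖ select{done,ok,ack}  match label sets agree
        [done]
          select{data,retry,done} ‖ offer{data,retry,done}  match label sets agree
            [data]
              select{ok,ack,retry} ‖ offer{ok,ack,retry}  match label sets agree
                [ok]
                  Z ‖ Z  match
                [ack]
                  Z ‖ Z  match
                [retry]
                  end ‖ end  match
            [retry]
              send[Int] ‖ recv[Int]  match
                Z ‖ Z  match
            [done]
              select{more,ok,stop} ‖ offer{more,ok,stop}  match label sets agree
                [more]
                  Z ‖ Z  match
                [ok]
                  Z ‖ Z  match
                [stop]
                  Z ‖ Z  match
        [ok]
          send[Int] ‖ recv[Int]  match
            select{done,data,err} ‖ offer{done,data,err}  match label sets agree
              [done]
                end ‖ end  match
              [data]
                Z ‖ Z  match
              [err]
                Z ‖ Z  match
        [ack]
          recv[Int] ‖ send[Int]  match
            recv[Unit] ‖ send[Unit]  match
              Z ‖ Z  match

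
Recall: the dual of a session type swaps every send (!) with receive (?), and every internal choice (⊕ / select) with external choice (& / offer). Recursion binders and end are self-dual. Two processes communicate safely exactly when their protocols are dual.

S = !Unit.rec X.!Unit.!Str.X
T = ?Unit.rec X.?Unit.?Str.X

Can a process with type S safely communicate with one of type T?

!Unit ‖ ?Unit  ok
  rec X ‖ rec X  ok (binder kept)
    !Unit ‖ ?Unit  ok
      !Str ‖ ?Str  ok
        X ‖ X  ok

YES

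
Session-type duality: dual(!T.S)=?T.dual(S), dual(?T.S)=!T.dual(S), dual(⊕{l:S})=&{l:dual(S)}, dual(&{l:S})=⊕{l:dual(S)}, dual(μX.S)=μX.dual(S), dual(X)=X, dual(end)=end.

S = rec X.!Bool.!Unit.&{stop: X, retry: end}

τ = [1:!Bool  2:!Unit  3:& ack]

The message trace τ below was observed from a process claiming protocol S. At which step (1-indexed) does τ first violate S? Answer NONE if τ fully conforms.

3

step 1: !Bool  ok  state: !Unit.&{stop: rec X.…, retry: end}
step 2: !Unit  ok  state: &{stop: rec X.…, retry: end}
step 3: got & ack, protocol expects & stop or & retry  ✗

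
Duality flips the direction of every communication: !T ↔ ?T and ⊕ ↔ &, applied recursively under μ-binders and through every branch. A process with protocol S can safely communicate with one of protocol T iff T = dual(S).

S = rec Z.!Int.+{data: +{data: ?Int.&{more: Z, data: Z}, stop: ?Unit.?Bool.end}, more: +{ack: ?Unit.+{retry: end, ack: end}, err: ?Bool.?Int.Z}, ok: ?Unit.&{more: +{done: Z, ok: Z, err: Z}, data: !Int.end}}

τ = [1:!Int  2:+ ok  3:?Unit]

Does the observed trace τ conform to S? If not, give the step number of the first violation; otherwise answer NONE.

NONE

[1] !Int  match  state: +{data: +{data: ?Int.&{more: rec Z.…, data: rec Z.…}, stop: ?Unit.?Bool.end}, more: +{ack: ?Unit.+{retry: end, ack: end}, err: ?Bool.?Int.rec Z.…}, ok: ?Unit.&{more: +{done: rec Z.…, ok: rec Z.…, err: rec Z.…}, data: !Int.end}}
[2] + ok  match  state: ?Unit.&{more: +{done: rec Z.…, ok: rec Z.…, err: rec Z.…}, data: !Int.end}
[3] ?Unit  match  state: &{more: +{done: rec Z.…, ok: rec Z.…, err: rec Z.…}, data: !Int.end}
all 3 steps conform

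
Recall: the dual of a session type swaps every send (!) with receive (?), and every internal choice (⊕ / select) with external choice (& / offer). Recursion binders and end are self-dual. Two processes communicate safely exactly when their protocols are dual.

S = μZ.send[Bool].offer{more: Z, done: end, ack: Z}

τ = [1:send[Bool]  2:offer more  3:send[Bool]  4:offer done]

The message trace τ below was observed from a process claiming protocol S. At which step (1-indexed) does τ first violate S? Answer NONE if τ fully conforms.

[1] send[Bool]  ✓  state: offer{more: μZ.…, done: end, ack: μZ.…}
[2] offer more  ✓  state: μZ.…
[3] send[Bool]  ✓  state: offer{more: μZ.…, done: end, ack: μZ.…}
[4] offer done  ✓  state: end
trace exhausted — no violation

NONE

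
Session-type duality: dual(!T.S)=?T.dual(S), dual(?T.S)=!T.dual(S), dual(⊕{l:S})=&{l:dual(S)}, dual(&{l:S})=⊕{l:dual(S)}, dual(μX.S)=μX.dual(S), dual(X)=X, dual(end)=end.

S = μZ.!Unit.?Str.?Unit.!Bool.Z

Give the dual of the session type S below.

μZ.?Unit.!Str.!Unit.?Bool.Z

μZ = μZ  (μ self-dual)
  !Unit = ?Unit
    ?Str = !Str
      ?Unit = !Unit
        !Bool = ?Bool
          Z self-dual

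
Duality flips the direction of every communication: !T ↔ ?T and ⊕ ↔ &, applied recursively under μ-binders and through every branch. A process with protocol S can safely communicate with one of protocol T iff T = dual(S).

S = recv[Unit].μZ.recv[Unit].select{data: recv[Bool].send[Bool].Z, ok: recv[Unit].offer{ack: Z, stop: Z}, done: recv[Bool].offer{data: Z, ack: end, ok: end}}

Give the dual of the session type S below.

send[Unit].μZ.send[Unit].offer{data: send[Bool].recv[Bool].Z, ok: send[Unit].select{ack: Z, stop: Z}, done: send[Bool].select{data: Z, ack: end, ok: end}}

recv[Unit] → send[Unit]
  μZ → μZ  (rec unchanged)
    recv[Unit] → send[Unit]
      select{data,ok,done} → offer{data,ok,done}  (internal→external)
        • data:
          recv[Bool] → send[Bool]
            send[Bool] → recv[Bool]
              Z self-dual
        • ok:
          recv[Unit] → send[Unit]
            offer{ack,stop} → select{ack,stop}  (offer→select)
              • ack:
                Z self-dual
              • stop:
                Z self-dual
        • done:
          recv[Bool] → send[Bool]
            offer{data,ack,ok} → select{data,ack,ok}  (offer→select)
              • data:
                Z self-dual
              • ack:
                end self-dual
              • ok:
                end self-dual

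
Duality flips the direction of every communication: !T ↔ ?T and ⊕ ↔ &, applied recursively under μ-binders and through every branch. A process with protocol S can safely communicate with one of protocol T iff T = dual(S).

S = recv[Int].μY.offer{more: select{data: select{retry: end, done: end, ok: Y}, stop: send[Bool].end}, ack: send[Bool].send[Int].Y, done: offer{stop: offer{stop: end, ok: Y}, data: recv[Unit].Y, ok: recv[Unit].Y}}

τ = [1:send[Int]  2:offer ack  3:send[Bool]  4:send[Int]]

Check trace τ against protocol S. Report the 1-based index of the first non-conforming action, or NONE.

[1] got send[Int], protocol expects recv[Int]  ✗

1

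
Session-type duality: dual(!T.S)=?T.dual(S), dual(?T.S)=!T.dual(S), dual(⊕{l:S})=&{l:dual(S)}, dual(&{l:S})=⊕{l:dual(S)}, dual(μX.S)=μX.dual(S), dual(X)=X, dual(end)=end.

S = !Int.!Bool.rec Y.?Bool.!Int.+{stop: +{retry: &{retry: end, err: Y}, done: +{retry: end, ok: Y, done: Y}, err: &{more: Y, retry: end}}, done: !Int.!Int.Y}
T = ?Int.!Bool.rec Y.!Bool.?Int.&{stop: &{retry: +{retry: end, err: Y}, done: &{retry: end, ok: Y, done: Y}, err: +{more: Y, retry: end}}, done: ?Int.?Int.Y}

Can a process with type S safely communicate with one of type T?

NO

!Int vs ?Int  match
  !Bool vs !Bool  ✗ same direction on both sides — not dual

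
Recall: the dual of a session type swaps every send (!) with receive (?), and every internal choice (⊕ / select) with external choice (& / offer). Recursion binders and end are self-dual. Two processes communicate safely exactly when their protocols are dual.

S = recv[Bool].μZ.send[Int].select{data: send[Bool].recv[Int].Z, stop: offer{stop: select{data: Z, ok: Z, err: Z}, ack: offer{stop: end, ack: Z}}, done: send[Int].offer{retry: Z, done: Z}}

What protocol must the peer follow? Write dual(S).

send[Bool].μZ.recv[Int].offer{data: recv[Bool].send[Int].Z, stop: select{stop: offer{data: Z, ok: Z, err: Z}, ack: select{stop: end, ack: Z}}, done: recv[Int].select{retry: Z, done: Z}}

recv[Bool] = send[Bool]
  μZ = μZ  (binder kept)
    send[Int] = recv[Int]
      select{data,stop,done} = offer{data,stop,done}  (select→offer)
        • data:
          send[Bool] = recv[Bool]
            recv[Int] = send[Int]
              Z ↦ Z
        • stop:
          offer{stop,ack} = select{stop,ack}  (external→internal)
            • stop:
              select{data,ok,err} = offer{data,ok,err}  (select→offer)
                • data:
                  Z ↦ Z
                • ok:
                  Z ↦ Z
                • err:
                  Z ↦ Z
            • ack:
              offer{stop,ack} = select{stop,ack}  (external→internal)
                • stop:
                  end ↦ end
                • ack:
                  Z ↦ Z
        • done:
          send[Int] = recv[Int]
            offer{retry,done} = select{retry,done}  (external→internal)
              • retry:
                Z ↦ Z
              • done:
                Z ↦ Z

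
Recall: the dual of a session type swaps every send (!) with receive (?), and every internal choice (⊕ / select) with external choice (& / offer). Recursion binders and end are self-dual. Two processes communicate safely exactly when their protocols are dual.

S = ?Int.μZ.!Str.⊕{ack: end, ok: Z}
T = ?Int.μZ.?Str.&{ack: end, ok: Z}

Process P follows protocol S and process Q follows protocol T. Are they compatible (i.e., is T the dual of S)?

NO

?Int vs ?Int  ✗ same direction on both sides — not dual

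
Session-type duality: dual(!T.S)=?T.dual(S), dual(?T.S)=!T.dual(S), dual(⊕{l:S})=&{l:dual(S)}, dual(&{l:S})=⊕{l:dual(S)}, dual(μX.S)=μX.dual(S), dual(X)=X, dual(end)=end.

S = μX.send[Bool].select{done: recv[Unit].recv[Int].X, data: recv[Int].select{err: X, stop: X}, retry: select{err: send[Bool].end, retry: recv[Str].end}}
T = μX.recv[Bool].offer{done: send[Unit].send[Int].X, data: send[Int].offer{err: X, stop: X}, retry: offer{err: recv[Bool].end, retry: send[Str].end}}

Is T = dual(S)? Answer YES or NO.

YES

μX ‖ μX  ok (binder kept)
  send[Bool] ‖ recv[Bool]  ok
    select{done,data,retry} ‖ offer{done,data,retry}  ok labels match
      [done]
        recv[Unit] ‖ send[Unit]  ok
          recv[Int] ‖ send[Int]  ok
            X ‖ X  ok
      [data]
        recv[Int] ‖ send[Int]  ok
          select{err,stop} ‖ offer{err,stop}  ok labels match
            [err]
              X ‖ X  ok
            [stop]
              X ‖ X  ok
      [retry]
        select{err,retry} ‖ offer{err,retry}  ok labels match
          [err]
            send[Bool] ‖ recv[Bool]  ok
              end ‖ end  ok
          [retry]
            recv[Str] ‖ send[Str]  ok
              end ‖ end  ok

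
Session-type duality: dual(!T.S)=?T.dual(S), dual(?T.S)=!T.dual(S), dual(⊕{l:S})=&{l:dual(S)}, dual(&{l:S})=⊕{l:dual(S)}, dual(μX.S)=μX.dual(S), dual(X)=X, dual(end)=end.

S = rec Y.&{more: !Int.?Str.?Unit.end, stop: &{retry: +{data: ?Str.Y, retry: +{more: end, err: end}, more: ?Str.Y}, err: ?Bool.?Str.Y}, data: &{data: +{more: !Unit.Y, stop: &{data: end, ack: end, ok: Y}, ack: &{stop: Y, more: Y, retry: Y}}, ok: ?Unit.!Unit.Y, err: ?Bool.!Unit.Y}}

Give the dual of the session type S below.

rec Y → rec Y  (μ self-dual)
  &{more,stop,data} → +{more,stop,data}  (offer→select)
    case more:
      !Int → ?Int
        ?Str → !Str
          ?Unit → !Unit
            end ↦ end
    case stop:
      &{retry,err} → +{retry,err}  (offer→select)
        case retry:
          +{data,retry,more} → &{data,retry,more}  (internal→external)
            case data:
              ?Str → !Str
                Y ↦ Y
            case retry:
              +{more,err} → &{more,err}  (internal→external)
                case more:
                  end ↦ end
                case err:
                  end ↦ end
            case more:
              ?Str → !Str
                Y ↦ Y
        case err:
          ?Bool → !Bool
            ?Str → !Str
              Y ↦ Y
    case data:
      &{data,ok,err} → +{data,ok,err}  (offer→select)
        case data:
          +{more,stop,ack} → &{more,stop,ack}  (internal→external)
            case more:
              !Unit → ?Unit
                Y ↦ Y
            case stop:
              &{data,ack,ok} → +{data,ack,ok}  (offer→select)
                case data:
                  end ↦ end
                case ack:
                  end ↦ end
                case ok:
                  Y ↦ Y
            case ack:
              &{stop,more,retry} → +{stop,more,retry}  (offer→select)
                case stop:
                  Y ↦ Y
                case more:
                  Y ↦ Y
                case retry:
                  Y ↦ Y
        case ok:
          ?Unit → !Unit
            !Unit → ?Unit
              Y ↦ Y
        case err:
          ?Bool → !Bool
            !Unit → ?Unit
              Y ↦ Y

rec Y.+{more: ?Int.!Str.!Unit.end, stop: +{retry: &{data: !Str.Y, retry: &{more: end, err: end}, more: !Str.Y}, err: !Bool.!Str.Y}, data: +{data: &{more: ?Unit.Y, stop: +{data: end, ack: end, ok: Y}, ack: +{stop: Y, more: Y, retry: Y}}, ok: !Unit.?Unit.Y, err: !Bool.?Unit.Y}}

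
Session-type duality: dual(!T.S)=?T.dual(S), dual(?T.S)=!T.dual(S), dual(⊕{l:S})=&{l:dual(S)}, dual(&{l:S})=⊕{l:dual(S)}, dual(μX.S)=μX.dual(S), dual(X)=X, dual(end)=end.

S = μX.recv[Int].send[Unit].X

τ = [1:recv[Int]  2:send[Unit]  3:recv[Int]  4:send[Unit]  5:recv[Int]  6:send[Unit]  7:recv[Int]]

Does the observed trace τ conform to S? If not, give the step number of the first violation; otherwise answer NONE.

[1] recv[Int]  match  state: send[Unit].μX.…
[2] send[Unit]  match  state: μX.…
[3] recv[Int]  match  state: send[Unit].μX.…
[4] send[Unit]  match  state: μX.…
[5] recv[Int]  match  state: send[Unit].μX.…
[6] send[Unit]  match  state: μX.…
[7] recv[Int]  match  state: send[Unit].μX.…
τ conforms to S (length 7)

NONE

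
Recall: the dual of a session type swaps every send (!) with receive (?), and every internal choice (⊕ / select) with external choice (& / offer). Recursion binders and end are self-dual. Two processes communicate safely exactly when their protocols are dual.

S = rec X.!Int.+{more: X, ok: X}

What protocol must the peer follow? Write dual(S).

rec X.?Int.&{more: X, ok: X}

rec X ↦ rec X  (binder kept)
  !Int ↦ ?Int
    +{more,ok} ↦ &{more,ok}  (⊕→&)
      case more:
        X ↦ X
      case ok:
        X ↦ X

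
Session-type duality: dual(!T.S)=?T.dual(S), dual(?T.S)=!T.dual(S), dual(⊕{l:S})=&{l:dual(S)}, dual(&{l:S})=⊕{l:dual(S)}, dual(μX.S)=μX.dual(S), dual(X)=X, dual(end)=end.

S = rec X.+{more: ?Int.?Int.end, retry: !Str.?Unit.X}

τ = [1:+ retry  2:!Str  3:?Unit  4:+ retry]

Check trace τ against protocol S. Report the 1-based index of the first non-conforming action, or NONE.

@1 + retry  ok  now at !Str.?Unit.rec X.…
@2 !Str  ok  now at ?Unit.rec X.…
@3 ?Unit  ok  now at rec X.…
@4 + retry  ok  now at !Str.?Unit.rec X.…
τ conforms to S (length 4)

NONE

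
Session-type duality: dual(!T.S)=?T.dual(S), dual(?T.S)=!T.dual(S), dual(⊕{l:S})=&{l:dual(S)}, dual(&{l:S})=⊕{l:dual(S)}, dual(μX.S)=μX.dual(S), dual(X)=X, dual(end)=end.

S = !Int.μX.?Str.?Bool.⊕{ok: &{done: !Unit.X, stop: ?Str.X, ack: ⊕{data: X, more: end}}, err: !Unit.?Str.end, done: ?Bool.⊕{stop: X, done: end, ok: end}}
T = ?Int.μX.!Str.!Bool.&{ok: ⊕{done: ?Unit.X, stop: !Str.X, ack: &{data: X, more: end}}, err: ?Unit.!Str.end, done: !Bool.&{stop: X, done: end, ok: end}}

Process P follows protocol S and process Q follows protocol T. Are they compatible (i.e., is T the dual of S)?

!Int | ?Int  ✓
  μX | μX  ✓ (μ self-dual)
    ?Str | !Str  ✓
      ?Bool | !Bool  ✓
        ⊕{ok,err,done} | &{ok,err,done}  ✓ labels match
          • ok:
            &{done,stop,ack} | ⊕{done,stop,ack}  ✓ labels match
              • done:
                !Unit | ?Unit  ✓
                  X | X  ✓
              • stop:
                ?Str | !Str  ✓
                  X | X  ✓
              • ack:
                ⊕{data,more} | &{data,more}  ✓ labels match
                  • data:
                    X | X  ✓
                  • more:
                    end | end  ✓
          • err:
            !Unit | ?Unit  ✓
              ?Str | !Str  ✓
                end | end  ✓
          • done:
            ?Bool | !Bool  ✓
              ⊕{stop,done,ok} | &{stop,done,ok}  ✓ labels match
                • stop:
                  X | X  ✓
                • done:
                  end | end  ✓
                • ok:
                  end | end  ✓

YES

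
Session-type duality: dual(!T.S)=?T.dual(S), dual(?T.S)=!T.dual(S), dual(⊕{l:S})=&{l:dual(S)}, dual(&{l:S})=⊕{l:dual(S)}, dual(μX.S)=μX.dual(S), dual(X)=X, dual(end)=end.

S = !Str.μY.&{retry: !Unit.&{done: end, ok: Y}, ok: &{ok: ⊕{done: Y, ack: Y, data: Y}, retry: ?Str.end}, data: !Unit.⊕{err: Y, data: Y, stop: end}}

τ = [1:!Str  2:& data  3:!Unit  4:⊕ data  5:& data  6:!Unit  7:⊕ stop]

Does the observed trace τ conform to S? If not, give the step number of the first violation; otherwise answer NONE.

NONE

step 1: !Str  ok  state: μY.…
step 2: & data  ok  state: !Unit.⊕{err: μY.…, data: μY.…, stop: end}
step 3: !Unit  ok  state: ⊕{err: μY.…, data: μY.…, stop: end}
step 4: ⊕ data  ok  state: μY.…
step 5: & data  ok  state: !Unit.⊕{err: μY.…, data: μY.…, stop: end}
step 6: !Unit  ok  state: ⊕{err: μY.…, data: μY.…, stop: end}
step 7: ⊕ stop  ok  state: end
all 7 steps conform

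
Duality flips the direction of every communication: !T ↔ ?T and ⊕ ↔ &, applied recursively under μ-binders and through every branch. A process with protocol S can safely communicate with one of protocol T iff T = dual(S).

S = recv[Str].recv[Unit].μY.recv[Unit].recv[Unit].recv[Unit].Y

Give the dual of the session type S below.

recv[Str] = send[Str]
  recv[Unit] = send[Unit]
    μY = μY  (rec unchanged)
      recv[Unit] = send[Unit]
        recv[Unit] = send[Unit]
          recv[Unit] = send[Unit]
            Y ↦ Y

send[Str].send[Unit].μY.send[Unit].send[Unit].send[Unit].Y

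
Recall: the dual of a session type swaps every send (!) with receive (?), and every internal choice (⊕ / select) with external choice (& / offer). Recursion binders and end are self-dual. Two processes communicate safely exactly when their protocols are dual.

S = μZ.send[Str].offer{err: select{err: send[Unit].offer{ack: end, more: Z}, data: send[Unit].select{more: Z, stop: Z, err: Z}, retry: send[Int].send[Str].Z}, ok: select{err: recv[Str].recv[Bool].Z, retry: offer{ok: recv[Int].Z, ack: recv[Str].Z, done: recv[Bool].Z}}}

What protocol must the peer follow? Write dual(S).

μZ.recv[Str].select{err: offer{err: recv[Unit].select{ack: end, more: Z}, data: recv[Unit].offer{more: Z, stop: Z, err: Z}, retry: recv[Int].recv[Str].Z}, ok: offer{err: send[Str].send[Bool].Z, retry: select{ok: send[Int].Z, ack: send[Str].Z, done: send[Bool].Z}}}

μZ = μZ  (binder kept)
  send[Str] = recv[Str]
    offer{err,ok} = select{err,ok}  (offer→select)
      • err:
        select{err,data,retry} = offer{err,data,retry}  (internal→external)
          • err:
            send[Unit] = recv[Unit]
              offer{ack,more} = select{ack,more}  (offer→select)
                • ack:
                  dual(end) = end
                • more:
                  dual(Z) = Z
          • data:
            send[Unit] = recv[Unit]
              select{more,stop,err} = offer{more,stop,err}  (internal→external)
                • more:
                  dual(Z) = Z
                • stop:
                  dual(Z) = Z
                • err:
                  dual(Z) = Z
          • retry:
            send[Int] = recv[Int]
              send[Str] = recv[Str]
                dual(Z) = Z
      • ok:
        select{err,retry} = offer{err,retry}  (internal→external)
          • err:
            recv[Str] = send[Str]
              recv[Bool] = send[Bool]
                dual(Z) = Z
          • retry:
            offer{ok,ack,done} = select{ok,ack,done}  (offer→select)
              • ok:
                recv[Int] = send[Int]
                  dual(Z) = Z
              • ack:
                recv[Str] = send[Str]
                  dual(Z) = Z
              • done:
                recv[Bool] = send[Bool]
                  dual(Z) = Z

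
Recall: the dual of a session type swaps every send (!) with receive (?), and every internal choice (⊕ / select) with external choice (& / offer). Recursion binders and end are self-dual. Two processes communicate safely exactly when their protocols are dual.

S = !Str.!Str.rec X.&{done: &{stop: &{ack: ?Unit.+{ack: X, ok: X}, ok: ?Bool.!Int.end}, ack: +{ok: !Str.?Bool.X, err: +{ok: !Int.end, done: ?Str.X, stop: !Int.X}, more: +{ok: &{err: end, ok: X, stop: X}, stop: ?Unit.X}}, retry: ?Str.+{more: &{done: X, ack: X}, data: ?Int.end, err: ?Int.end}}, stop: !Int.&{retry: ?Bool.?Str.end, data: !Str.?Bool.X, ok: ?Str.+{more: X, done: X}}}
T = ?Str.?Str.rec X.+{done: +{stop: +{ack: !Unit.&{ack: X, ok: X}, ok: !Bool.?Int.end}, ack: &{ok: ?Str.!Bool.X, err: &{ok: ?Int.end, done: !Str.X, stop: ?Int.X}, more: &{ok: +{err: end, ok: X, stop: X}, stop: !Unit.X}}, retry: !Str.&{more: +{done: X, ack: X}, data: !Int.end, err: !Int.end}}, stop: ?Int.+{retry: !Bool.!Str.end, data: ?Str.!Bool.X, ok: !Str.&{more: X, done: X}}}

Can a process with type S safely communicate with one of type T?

YES

!Str vs ?Str  match
  !Str vs ?Str  match
    rec X vs rec X  match (rec unchanged)
      &{done,stop} vs +{done,stop}  match same labels
        case done:
          &{stop,ack,retry} vs +{stop,ack,retry}  match same labels
            case stop:
              &{ack,ok} vs +{ack,ok}  match same labels
                case ack:
                  ?Unit vs !Unit  match
                    +{ack,ok} vs &{ack,ok}  match same labels
                      case ack:
                        X vs X  match
                      case ok:
                        X vs X  match
                case ok:
                  ?Bool vs !Bool  match
                    !Int vs ?Int  match
                      end vs end  match
            case ack:
              +{ok,err,more} vs &{ok,err,more}  match same labels
                case ok:
                  !Str vs ?Str  match
                    ?Bool vs !Bool  match
                      X vs X  match
                case err:
                  +{ok,done,stop} vs &{ok,done,stop}  match same labels
                    case ok:
                      !Int vs ?Int  match
                        end vs end  match
                    case done:
                      ?Str vs !Str  match
                        X vs X  match
                    case stop:
                      !Int vs ?Int  match
                        X vs X  match
                case more:
                  +{ok,stop} vs &{ok,stop}  match same labels
                    case ok:
                      &{err,ok,stop} vs +{err,ok,stop}  match same labels
                        case err:
                          end vs end  match
                        case ok:
                          X vs X  match
                        case stop:
                          X vs X  match
                    case stop:
                      ?Unit vs !Unit  match
                        X vs X  match
            case retry:
              ?Str vs !Str  match
                +{more,data,err} vs &{more,data,err}  match same labels
                  case more:
                    &{done,ack} vs +{done,ack}  match same labels
                      case done:
                        X vs X  match
                      case ack:
                        X vs X  match
                  case data:
                    ?Int vs !Int  match
                      end vs end  match
                  case err:
                    ?Int vs !Int  match
                      end vs end  match
        case stop:
          !Int vs ?Int  match
            &{retry,data,ok} vs +{retry,data,ok}  match same labels
              case retry:
                ?Bool vs !Bool  match
                  ?Str vs !Str  match
                    end vs end  match
              case data:
                !Str vs ?Str  match
                  ?Bool vs !Bool  match
                    X vs X  match
              case ok:
                ?Str vs !Str  match
                  +{more,done} vs &{more,done}  match same labels
                    case more:
                      X vs X  match
                    case done:
                      X vs X  match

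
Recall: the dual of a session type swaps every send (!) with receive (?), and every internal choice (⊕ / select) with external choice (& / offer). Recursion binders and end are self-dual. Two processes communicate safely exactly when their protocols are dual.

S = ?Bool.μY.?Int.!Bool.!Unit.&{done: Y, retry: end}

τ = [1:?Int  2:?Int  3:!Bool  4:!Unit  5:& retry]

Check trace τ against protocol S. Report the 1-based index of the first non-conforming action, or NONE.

@1 got ?Int, protocol expects ?Bool  ✗

1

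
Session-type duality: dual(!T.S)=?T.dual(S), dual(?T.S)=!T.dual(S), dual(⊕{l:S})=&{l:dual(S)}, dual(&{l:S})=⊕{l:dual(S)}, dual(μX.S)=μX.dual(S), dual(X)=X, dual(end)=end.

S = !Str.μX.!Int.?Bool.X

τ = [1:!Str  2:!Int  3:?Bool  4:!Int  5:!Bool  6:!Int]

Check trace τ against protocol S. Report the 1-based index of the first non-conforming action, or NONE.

5

step 1: !Str  ok  cont: μX.…
step 2: !Int  ok  cont: ?Bool.μX.…
step 3: ?Bool  ok  cont: μX.…
step 4: !Int  ok  cont: ?Bool.μX.…
step 5: got !Bool, protocol expects ?Bool  ✗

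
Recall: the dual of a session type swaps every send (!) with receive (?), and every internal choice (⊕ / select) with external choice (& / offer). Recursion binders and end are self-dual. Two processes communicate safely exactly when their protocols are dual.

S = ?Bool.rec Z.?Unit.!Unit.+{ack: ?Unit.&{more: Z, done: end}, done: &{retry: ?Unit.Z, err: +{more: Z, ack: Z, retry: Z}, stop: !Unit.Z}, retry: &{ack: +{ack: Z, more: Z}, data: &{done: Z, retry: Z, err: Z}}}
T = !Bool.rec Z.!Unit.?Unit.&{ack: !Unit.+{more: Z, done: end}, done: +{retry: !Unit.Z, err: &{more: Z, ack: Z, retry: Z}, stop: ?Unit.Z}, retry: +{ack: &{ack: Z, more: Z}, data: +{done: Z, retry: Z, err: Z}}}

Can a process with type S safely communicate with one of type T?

YES

?Bool vs !Bool  match
  rec Z vs rec Z  match (binder kept)
    ?Unit vs !Unit  match
      !Unit vs ?Unit  match
        +{ack,done,retry} vs &{ack,done,retry}  match same labels
          • ack:
            ?Unit vs !Unit  match
              &{more,done} vs +{more,done}  match same labels
                • more:
                  Z vs Z  match
                • done:
                  end vs end  match
          • done:
            &{retry,err,stop} vs +{retry,err,stop}  match same labels
              • retry:
                ?Unit vs !Unit  match
                  Z vs Z  match
              • err:
                +{more,ack,retry} vs &{more,ack,retry}  match same labels
                  • more:
                    Z vs Z  match
                  • ack:
                    Z vs Z  match
                  • retry:
                    Z vs Z  match
              • stop:
                !Unit vs ?Unit  match
                  Z vs Z  match
          • retry:
            &{ack,data} vs +{ack,data}  match same labels
              • ack:
                +{ack,more} vs &{ack,more}  match same labels
                  • ack:
                    Z vs Z  match
                  • more:
                    Z vs Z  match
              • data:
                &{done,retry,err} vs +{done,retry,err}  match same labels
                  • done:
                    Z vs Z  match
                  • retry:
                    Z vs Z  match
                  • err:
                    Z vs Z  match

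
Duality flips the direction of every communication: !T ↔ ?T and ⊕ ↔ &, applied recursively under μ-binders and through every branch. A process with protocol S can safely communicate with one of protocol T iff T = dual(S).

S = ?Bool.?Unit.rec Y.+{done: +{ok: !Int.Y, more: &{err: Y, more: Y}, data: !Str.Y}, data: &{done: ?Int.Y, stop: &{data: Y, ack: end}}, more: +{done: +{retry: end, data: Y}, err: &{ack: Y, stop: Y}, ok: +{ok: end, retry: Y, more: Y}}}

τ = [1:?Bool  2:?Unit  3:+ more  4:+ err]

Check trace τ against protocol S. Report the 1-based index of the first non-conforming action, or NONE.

@1 ?Bool  ok  cont: ?Unit.rec Y.…
@2 ?Unit  ok  cont: rec Y.…
@3 + more  ok  cont: +{done: +{retry: end, data: rec Y.…}, err: &{ack: rec Y.…, stop: rec Y.…}, ok: +{ok: end, retry: rec Y.…, more: rec Y.…}}
@4 + err  ok  cont: &{ack: rec Y.…, stop: rec Y.…}
trace exhausted — no violation

NONE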